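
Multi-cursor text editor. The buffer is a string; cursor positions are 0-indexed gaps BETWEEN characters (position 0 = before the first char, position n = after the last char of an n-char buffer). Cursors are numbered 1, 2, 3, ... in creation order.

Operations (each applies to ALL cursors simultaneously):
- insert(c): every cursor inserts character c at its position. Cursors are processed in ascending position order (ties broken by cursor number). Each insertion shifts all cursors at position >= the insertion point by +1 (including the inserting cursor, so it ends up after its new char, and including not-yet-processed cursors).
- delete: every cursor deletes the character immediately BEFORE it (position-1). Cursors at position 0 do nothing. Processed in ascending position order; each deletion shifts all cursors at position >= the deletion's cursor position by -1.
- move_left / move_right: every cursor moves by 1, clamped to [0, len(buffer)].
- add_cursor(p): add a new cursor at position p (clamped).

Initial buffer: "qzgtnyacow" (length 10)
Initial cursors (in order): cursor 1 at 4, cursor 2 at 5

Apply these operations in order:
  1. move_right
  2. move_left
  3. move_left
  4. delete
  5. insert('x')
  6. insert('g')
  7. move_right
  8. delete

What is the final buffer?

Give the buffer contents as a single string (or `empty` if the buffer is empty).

After op 1 (move_right): buffer="qzgtnyacow" (len 10), cursors c1@5 c2@6, authorship ..........
After op 2 (move_left): buffer="qzgtnyacow" (len 10), cursors c1@4 c2@5, authorship ..........
After op 3 (move_left): buffer="qzgtnyacow" (len 10), cursors c1@3 c2@4, authorship ..........
After op 4 (delete): buffer="qznyacow" (len 8), cursors c1@2 c2@2, authorship ........
After op 5 (insert('x')): buffer="qzxxnyacow" (len 10), cursors c1@4 c2@4, authorship ..12......
After op 6 (insert('g')): buffer="qzxxggnyacow" (len 12), cursors c1@6 c2@6, authorship ..1212......
After op 7 (move_right): buffer="qzxxggnyacow" (len 12), cursors c1@7 c2@7, authorship ..1212......
After op 8 (delete): buffer="qzxxgyacow" (len 10), cursors c1@5 c2@5, authorship ..121.....

Answer: qzxxgyacow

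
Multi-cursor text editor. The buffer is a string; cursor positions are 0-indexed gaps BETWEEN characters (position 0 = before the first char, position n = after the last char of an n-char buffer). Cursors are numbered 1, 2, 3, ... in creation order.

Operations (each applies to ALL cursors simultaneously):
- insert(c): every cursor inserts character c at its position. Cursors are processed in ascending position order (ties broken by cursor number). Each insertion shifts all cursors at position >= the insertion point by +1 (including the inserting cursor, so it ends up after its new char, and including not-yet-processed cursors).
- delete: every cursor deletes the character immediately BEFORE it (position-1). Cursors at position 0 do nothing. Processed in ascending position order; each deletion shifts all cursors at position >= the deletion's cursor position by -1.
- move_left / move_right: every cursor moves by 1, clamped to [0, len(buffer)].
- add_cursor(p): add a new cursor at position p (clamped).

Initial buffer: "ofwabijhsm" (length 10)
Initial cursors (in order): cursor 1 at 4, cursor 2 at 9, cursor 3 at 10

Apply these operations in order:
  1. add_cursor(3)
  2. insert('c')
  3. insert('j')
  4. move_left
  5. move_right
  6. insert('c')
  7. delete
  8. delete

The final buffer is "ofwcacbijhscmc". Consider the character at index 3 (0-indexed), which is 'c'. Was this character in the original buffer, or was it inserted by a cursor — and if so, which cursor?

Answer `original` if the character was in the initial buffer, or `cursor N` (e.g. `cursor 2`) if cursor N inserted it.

After op 1 (add_cursor(3)): buffer="ofwabijhsm" (len 10), cursors c4@3 c1@4 c2@9 c3@10, authorship ..........
After op 2 (insert('c')): buffer="ofwcacbijhscmc" (len 14), cursors c4@4 c1@6 c2@12 c3@14, authorship ...4.1.....2.3
After op 3 (insert('j')): buffer="ofwcjacjbijhscjmcj" (len 18), cursors c4@5 c1@8 c2@15 c3@18, authorship ...44.11.....22.33
After op 4 (move_left): buffer="ofwcjacjbijhscjmcj" (len 18), cursors c4@4 c1@7 c2@14 c3@17, authorship ...44.11.....22.33
After op 5 (move_right): buffer="ofwcjacjbijhscjmcj" (len 18), cursors c4@5 c1@8 c2@15 c3@18, authorship ...44.11.....22.33
After op 6 (insert('c')): buffer="ofwcjcacjcbijhscjcmcjc" (len 22), cursors c4@6 c1@10 c2@18 c3@22, authorship ...444.111.....222.333
After op 7 (delete): buffer="ofwcjacjbijhscjmcj" (len 18), cursors c4@5 c1@8 c2@15 c3@18, authorship ...44.11.....22.33
After op 8 (delete): buffer="ofwcacbijhscmc" (len 14), cursors c4@4 c1@6 c2@12 c3@14, authorship ...4.1.....2.3
Authorship (.=original, N=cursor N): . . . 4 . 1 . . . . . 2 . 3
Index 3: author = 4

Answer: cursor 4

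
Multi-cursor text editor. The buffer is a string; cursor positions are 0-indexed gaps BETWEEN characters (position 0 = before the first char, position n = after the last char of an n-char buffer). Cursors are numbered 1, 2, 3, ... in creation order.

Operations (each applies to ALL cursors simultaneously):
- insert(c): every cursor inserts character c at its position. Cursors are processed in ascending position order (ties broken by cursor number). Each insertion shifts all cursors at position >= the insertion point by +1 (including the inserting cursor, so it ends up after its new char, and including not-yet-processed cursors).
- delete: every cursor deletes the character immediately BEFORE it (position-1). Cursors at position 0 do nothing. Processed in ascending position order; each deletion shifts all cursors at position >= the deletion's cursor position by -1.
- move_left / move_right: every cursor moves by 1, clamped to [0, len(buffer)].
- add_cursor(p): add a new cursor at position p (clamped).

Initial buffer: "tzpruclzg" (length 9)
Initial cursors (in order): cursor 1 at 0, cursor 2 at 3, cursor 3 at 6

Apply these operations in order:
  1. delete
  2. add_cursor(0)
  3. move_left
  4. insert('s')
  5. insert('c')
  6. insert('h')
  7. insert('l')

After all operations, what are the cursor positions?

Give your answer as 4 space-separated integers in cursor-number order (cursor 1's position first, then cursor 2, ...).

Answer: 8 13 19 8

Derivation:
After op 1 (delete): buffer="tzrulzg" (len 7), cursors c1@0 c2@2 c3@4, authorship .......
After op 2 (add_cursor(0)): buffer="tzrulzg" (len 7), cursors c1@0 c4@0 c2@2 c3@4, authorship .......
After op 3 (move_left): buffer="tzrulzg" (len 7), cursors c1@0 c4@0 c2@1 c3@3, authorship .......
After op 4 (insert('s')): buffer="sstszrsulzg" (len 11), cursors c1@2 c4@2 c2@4 c3@7, authorship 14.2..3....
After op 5 (insert('c')): buffer="sscctsczrsculzg" (len 15), cursors c1@4 c4@4 c2@7 c3@11, authorship 1414.22..33....
After op 6 (insert('h')): buffer="sscchhtschzrschulzg" (len 19), cursors c1@6 c4@6 c2@10 c3@15, authorship 141414.222..333....
After op 7 (insert('l')): buffer="sscchhlltschlzrschlulzg" (len 23), cursors c1@8 c4@8 c2@13 c3@19, authorship 14141414.2222..3333....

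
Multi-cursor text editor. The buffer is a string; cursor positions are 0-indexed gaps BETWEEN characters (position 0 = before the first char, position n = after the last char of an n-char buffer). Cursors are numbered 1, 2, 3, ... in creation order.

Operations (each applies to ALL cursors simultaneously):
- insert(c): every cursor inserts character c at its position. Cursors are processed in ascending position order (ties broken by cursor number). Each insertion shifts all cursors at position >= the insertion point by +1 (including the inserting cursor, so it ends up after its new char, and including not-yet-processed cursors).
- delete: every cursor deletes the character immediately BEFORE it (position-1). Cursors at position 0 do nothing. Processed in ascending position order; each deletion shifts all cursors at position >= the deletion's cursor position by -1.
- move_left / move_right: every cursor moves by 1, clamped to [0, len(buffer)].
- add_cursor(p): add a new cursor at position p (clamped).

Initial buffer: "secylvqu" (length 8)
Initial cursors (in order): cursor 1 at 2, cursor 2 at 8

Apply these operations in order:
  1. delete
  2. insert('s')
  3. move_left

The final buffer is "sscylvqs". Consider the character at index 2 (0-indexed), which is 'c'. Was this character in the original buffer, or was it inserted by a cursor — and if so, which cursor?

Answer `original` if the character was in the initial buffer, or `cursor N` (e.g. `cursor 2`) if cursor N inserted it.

Answer: original

Derivation:
After op 1 (delete): buffer="scylvq" (len 6), cursors c1@1 c2@6, authorship ......
After op 2 (insert('s')): buffer="sscylvqs" (len 8), cursors c1@2 c2@8, authorship .1.....2
After op 3 (move_left): buffer="sscylvqs" (len 8), cursors c1@1 c2@7, authorship .1.....2
Authorship (.=original, N=cursor N): . 1 . . . . . 2
Index 2: author = original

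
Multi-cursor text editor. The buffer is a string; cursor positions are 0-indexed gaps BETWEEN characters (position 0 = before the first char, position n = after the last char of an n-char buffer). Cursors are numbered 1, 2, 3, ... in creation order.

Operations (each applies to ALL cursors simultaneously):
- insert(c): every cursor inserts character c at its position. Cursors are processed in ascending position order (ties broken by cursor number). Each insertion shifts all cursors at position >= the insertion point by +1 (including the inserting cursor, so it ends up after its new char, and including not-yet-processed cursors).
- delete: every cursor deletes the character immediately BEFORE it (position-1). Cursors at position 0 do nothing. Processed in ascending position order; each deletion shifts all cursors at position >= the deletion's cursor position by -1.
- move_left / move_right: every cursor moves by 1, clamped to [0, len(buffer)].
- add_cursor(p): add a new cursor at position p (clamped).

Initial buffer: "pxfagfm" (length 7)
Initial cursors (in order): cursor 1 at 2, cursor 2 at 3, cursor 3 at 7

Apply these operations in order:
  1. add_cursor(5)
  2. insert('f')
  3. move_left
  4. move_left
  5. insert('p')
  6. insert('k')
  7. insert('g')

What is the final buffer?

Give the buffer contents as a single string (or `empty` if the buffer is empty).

After op 1 (add_cursor(5)): buffer="pxfagfm" (len 7), cursors c1@2 c2@3 c4@5 c3@7, authorship .......
After op 2 (insert('f')): buffer="pxfffagffmf" (len 11), cursors c1@3 c2@5 c4@8 c3@11, authorship ..1.2..4..3
After op 3 (move_left): buffer="pxfffagffmf" (len 11), cursors c1@2 c2@4 c4@7 c3@10, authorship ..1.2..4..3
After op 4 (move_left): buffer="pxfffagffmf" (len 11), cursors c1@1 c2@3 c4@6 c3@9, authorship ..1.2..4..3
After op 5 (insert('p')): buffer="ppxfpffapgffpmf" (len 15), cursors c1@2 c2@5 c4@9 c3@13, authorship .1.12.2.4.4.3.3
After op 6 (insert('k')): buffer="ppkxfpkffapkgffpkmf" (len 19), cursors c1@3 c2@7 c4@12 c3@17, authorship .11.122.2.44.4.33.3
After op 7 (insert('g')): buffer="ppkgxfpkgffapkggffpkgmf" (len 23), cursors c1@4 c2@9 c4@15 c3@21, authorship .111.1222.2.444.4.333.3

Answer: ppkgxfpkgffapkggffpkgmf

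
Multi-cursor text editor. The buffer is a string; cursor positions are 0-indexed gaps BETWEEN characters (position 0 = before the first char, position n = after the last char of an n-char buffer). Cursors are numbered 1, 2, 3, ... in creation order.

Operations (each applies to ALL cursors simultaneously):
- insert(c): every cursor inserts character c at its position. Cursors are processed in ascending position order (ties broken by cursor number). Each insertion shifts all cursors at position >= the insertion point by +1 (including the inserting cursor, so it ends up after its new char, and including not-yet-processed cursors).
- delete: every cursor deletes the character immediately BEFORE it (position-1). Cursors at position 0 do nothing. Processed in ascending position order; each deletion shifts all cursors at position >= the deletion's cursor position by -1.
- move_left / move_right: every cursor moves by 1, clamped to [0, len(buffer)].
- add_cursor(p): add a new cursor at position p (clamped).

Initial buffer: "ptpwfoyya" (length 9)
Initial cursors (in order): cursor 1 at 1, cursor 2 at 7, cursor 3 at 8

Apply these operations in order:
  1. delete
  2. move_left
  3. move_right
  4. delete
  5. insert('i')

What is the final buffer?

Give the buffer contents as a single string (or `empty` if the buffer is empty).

After op 1 (delete): buffer="tpwfoa" (len 6), cursors c1@0 c2@5 c3@5, authorship ......
After op 2 (move_left): buffer="tpwfoa" (len 6), cursors c1@0 c2@4 c3@4, authorship ......
After op 3 (move_right): buffer="tpwfoa" (len 6), cursors c1@1 c2@5 c3@5, authorship ......
After op 4 (delete): buffer="pwa" (len 3), cursors c1@0 c2@2 c3@2, authorship ...
After op 5 (insert('i')): buffer="ipwiia" (len 6), cursors c1@1 c2@5 c3@5, authorship 1..23.

Answer: ipwiia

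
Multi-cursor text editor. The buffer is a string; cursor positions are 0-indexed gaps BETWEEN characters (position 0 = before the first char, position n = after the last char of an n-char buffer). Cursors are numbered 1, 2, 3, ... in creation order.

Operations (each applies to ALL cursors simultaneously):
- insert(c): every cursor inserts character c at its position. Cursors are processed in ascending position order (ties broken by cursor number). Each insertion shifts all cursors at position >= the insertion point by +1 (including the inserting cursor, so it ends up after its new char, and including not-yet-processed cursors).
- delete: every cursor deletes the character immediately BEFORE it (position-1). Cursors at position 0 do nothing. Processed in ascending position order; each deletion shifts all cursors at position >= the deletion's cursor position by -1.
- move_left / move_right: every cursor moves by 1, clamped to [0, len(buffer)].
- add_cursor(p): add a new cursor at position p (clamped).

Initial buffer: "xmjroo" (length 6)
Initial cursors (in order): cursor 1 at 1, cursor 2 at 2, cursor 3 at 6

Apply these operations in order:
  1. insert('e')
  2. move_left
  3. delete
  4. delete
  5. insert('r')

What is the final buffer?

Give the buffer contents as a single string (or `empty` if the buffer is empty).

Answer: rrejrre

Derivation:
After op 1 (insert('e')): buffer="xemejrooe" (len 9), cursors c1@2 c2@4 c3@9, authorship .1.2....3
After op 2 (move_left): buffer="xemejrooe" (len 9), cursors c1@1 c2@3 c3@8, authorship .1.2....3
After op 3 (delete): buffer="eejroe" (len 6), cursors c1@0 c2@1 c3@5, authorship 12...3
After op 4 (delete): buffer="ejre" (len 4), cursors c1@0 c2@0 c3@3, authorship 2..3
After op 5 (insert('r')): buffer="rrejrre" (len 7), cursors c1@2 c2@2 c3@6, authorship 122..33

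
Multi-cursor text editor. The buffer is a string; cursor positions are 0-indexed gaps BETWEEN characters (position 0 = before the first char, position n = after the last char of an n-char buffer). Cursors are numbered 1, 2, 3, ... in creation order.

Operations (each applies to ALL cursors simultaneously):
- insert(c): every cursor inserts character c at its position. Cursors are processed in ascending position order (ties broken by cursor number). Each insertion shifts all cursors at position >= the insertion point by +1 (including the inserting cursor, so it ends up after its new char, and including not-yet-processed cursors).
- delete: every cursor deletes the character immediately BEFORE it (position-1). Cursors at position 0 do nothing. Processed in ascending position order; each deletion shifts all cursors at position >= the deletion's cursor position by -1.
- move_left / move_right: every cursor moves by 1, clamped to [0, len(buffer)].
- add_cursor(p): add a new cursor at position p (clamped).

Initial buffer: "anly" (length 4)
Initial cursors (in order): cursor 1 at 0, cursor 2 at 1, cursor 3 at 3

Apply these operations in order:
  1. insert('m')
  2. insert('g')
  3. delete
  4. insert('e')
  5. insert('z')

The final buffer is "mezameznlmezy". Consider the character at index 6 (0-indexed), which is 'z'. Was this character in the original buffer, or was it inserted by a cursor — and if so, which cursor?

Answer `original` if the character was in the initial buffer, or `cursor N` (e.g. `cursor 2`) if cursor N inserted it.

Answer: cursor 2

Derivation:
After op 1 (insert('m')): buffer="mamnlmy" (len 7), cursors c1@1 c2@3 c3@6, authorship 1.2..3.
After op 2 (insert('g')): buffer="mgamgnlmgy" (len 10), cursors c1@2 c2@5 c3@9, authorship 11.22..33.
After op 3 (delete): buffer="mamnlmy" (len 7), cursors c1@1 c2@3 c3@6, authorship 1.2..3.
After op 4 (insert('e')): buffer="meamenlmey" (len 10), cursors c1@2 c2@5 c3@9, authorship 11.22..33.
After op 5 (insert('z')): buffer="mezameznlmezy" (len 13), cursors c1@3 c2@7 c3@12, authorship 111.222..333.
Authorship (.=original, N=cursor N): 1 1 1 . 2 2 2 . . 3 3 3 .
Index 6: author = 2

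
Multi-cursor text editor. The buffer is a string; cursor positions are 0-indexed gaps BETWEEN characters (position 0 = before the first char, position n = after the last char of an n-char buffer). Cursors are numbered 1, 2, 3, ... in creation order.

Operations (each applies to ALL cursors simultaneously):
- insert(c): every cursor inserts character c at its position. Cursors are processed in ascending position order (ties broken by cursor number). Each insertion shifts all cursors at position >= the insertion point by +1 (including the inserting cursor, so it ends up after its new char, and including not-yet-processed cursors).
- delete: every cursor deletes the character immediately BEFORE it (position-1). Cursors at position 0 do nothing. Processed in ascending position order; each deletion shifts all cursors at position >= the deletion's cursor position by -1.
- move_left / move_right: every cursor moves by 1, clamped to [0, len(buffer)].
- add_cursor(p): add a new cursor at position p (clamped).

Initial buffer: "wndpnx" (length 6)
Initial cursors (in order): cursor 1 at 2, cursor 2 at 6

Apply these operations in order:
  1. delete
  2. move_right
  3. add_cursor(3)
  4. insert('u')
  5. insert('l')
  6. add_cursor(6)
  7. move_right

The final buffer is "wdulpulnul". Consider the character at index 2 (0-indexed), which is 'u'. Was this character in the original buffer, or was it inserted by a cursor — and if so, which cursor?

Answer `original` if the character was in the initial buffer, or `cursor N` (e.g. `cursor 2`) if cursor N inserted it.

After op 1 (delete): buffer="wdpn" (len 4), cursors c1@1 c2@4, authorship ....
After op 2 (move_right): buffer="wdpn" (len 4), cursors c1@2 c2@4, authorship ....
After op 3 (add_cursor(3)): buffer="wdpn" (len 4), cursors c1@2 c3@3 c2@4, authorship ....
After op 4 (insert('u')): buffer="wdupunu" (len 7), cursors c1@3 c3@5 c2@7, authorship ..1.3.2
After op 5 (insert('l')): buffer="wdulpulnul" (len 10), cursors c1@4 c3@7 c2@10, authorship ..11.33.22
After op 6 (add_cursor(6)): buffer="wdulpulnul" (len 10), cursors c1@4 c4@6 c3@7 c2@10, authorship ..11.33.22
After op 7 (move_right): buffer="wdulpulnul" (len 10), cursors c1@5 c4@7 c3@8 c2@10, authorship ..11.33.22
Authorship (.=original, N=cursor N): . . 1 1 . 3 3 . 2 2
Index 2: author = 1

Answer: cursor 1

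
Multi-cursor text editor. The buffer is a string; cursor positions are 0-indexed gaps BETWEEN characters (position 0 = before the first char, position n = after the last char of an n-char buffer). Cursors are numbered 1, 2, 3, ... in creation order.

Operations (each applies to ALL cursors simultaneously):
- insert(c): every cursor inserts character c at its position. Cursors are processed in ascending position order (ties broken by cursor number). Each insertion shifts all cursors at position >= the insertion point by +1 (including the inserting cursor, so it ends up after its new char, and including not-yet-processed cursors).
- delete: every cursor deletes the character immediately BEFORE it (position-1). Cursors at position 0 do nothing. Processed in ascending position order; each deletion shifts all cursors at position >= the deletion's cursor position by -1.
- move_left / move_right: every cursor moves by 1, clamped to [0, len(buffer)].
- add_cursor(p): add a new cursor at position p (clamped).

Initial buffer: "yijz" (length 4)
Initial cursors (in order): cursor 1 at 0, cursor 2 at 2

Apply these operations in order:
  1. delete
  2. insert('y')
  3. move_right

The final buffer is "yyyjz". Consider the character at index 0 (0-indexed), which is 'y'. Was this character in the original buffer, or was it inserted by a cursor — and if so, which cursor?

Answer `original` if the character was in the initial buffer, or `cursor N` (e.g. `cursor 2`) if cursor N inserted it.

Answer: cursor 1

Derivation:
After op 1 (delete): buffer="yjz" (len 3), cursors c1@0 c2@1, authorship ...
After op 2 (insert('y')): buffer="yyyjz" (len 5), cursors c1@1 c2@3, authorship 1.2..
After op 3 (move_right): buffer="yyyjz" (len 5), cursors c1@2 c2@4, authorship 1.2..
Authorship (.=original, N=cursor N): 1 . 2 . .
Index 0: author = 1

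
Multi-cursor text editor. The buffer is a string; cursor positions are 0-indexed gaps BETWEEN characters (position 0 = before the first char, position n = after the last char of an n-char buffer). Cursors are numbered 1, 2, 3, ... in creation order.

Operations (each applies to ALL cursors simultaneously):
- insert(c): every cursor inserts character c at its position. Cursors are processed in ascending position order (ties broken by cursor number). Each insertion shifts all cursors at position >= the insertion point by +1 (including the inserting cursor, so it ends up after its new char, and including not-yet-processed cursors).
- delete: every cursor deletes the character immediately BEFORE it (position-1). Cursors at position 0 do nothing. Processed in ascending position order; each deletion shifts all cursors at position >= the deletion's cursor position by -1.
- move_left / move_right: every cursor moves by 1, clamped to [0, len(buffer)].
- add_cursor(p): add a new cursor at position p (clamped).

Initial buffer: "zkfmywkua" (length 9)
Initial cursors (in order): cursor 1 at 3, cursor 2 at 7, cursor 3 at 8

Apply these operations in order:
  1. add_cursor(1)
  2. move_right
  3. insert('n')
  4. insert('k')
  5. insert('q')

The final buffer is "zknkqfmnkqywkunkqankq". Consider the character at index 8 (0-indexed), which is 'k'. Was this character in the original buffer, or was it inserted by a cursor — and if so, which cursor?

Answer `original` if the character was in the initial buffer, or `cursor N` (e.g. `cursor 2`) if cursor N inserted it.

After op 1 (add_cursor(1)): buffer="zkfmywkua" (len 9), cursors c4@1 c1@3 c2@7 c3@8, authorship .........
After op 2 (move_right): buffer="zkfmywkua" (len 9), cursors c4@2 c1@4 c2@8 c3@9, authorship .........
After op 3 (insert('n')): buffer="zknfmnywkunan" (len 13), cursors c4@3 c1@6 c2@11 c3@13, authorship ..4..1....2.3
After op 4 (insert('k')): buffer="zknkfmnkywkunkank" (len 17), cursors c4@4 c1@8 c2@14 c3@17, authorship ..44..11....22.33
After op 5 (insert('q')): buffer="zknkqfmnkqywkunkqankq" (len 21), cursors c4@5 c1@10 c2@17 c3@21, authorship ..444..111....222.333
Authorship (.=original, N=cursor N): . . 4 4 4 . . 1 1 1 . . . . 2 2 2 . 3 3 3
Index 8: author = 1

Answer: cursor 1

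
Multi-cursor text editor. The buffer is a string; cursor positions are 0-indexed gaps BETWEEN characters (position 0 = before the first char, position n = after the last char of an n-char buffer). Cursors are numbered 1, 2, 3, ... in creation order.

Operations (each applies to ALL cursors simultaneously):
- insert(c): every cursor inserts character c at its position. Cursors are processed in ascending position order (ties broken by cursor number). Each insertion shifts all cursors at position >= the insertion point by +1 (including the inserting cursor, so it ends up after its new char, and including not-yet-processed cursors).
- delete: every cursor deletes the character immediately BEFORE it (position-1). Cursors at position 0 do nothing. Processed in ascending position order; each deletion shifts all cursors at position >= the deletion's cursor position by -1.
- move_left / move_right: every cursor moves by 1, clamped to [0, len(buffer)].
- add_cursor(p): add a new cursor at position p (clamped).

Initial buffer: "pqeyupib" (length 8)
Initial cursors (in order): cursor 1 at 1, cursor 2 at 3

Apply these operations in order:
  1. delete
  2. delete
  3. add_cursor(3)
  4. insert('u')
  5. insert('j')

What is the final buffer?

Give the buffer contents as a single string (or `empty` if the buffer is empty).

After op 1 (delete): buffer="qyupib" (len 6), cursors c1@0 c2@1, authorship ......
After op 2 (delete): buffer="yupib" (len 5), cursors c1@0 c2@0, authorship .....
After op 3 (add_cursor(3)): buffer="yupib" (len 5), cursors c1@0 c2@0 c3@3, authorship .....
After op 4 (insert('u')): buffer="uuyupuib" (len 8), cursors c1@2 c2@2 c3@6, authorship 12...3..
After op 5 (insert('j')): buffer="uujjyupujib" (len 11), cursors c1@4 c2@4 c3@9, authorship 1212...33..

Answer: uujjyupujib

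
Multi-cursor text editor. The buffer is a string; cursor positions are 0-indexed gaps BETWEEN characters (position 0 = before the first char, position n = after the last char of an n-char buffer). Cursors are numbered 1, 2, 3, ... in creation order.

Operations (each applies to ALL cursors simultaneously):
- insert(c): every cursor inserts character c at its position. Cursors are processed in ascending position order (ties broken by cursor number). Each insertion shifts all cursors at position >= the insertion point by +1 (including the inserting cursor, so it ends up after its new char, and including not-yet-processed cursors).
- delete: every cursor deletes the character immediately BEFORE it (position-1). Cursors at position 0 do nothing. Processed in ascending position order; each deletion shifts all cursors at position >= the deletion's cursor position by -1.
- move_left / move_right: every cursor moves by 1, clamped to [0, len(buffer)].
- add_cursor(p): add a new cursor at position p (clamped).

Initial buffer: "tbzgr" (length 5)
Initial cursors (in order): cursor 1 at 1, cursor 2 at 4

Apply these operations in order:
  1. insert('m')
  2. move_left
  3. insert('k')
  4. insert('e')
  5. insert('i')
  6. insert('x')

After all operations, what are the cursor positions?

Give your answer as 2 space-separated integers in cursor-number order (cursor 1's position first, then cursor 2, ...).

After op 1 (insert('m')): buffer="tmbzgmr" (len 7), cursors c1@2 c2@6, authorship .1...2.
After op 2 (move_left): buffer="tmbzgmr" (len 7), cursors c1@1 c2@5, authorship .1...2.
After op 3 (insert('k')): buffer="tkmbzgkmr" (len 9), cursors c1@2 c2@7, authorship .11...22.
After op 4 (insert('e')): buffer="tkembzgkemr" (len 11), cursors c1@3 c2@9, authorship .111...222.
After op 5 (insert('i')): buffer="tkeimbzgkeimr" (len 13), cursors c1@4 c2@11, authorship .1111...2222.
After op 6 (insert('x')): buffer="tkeixmbzgkeixmr" (len 15), cursors c1@5 c2@13, authorship .11111...22222.

Answer: 5 13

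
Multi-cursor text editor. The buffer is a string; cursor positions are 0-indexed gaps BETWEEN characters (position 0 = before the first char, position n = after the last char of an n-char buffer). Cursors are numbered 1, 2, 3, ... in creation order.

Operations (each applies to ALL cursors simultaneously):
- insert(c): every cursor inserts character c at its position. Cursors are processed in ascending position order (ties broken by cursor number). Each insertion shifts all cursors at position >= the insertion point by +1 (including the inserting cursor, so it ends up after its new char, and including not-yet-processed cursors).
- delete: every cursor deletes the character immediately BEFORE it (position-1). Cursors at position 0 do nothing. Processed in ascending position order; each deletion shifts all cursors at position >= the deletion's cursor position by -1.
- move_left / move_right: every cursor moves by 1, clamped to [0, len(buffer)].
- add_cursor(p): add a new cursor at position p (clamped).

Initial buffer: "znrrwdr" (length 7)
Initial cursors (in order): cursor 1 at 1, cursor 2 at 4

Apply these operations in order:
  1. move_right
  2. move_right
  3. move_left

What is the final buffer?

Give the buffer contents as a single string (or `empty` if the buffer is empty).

Answer: znrrwdr

Derivation:
After op 1 (move_right): buffer="znrrwdr" (len 7), cursors c1@2 c2@5, authorship .......
After op 2 (move_right): buffer="znrrwdr" (len 7), cursors c1@3 c2@6, authorship .......
After op 3 (move_left): buffer="znrrwdr" (len 7), cursors c1@2 c2@5, authorship .......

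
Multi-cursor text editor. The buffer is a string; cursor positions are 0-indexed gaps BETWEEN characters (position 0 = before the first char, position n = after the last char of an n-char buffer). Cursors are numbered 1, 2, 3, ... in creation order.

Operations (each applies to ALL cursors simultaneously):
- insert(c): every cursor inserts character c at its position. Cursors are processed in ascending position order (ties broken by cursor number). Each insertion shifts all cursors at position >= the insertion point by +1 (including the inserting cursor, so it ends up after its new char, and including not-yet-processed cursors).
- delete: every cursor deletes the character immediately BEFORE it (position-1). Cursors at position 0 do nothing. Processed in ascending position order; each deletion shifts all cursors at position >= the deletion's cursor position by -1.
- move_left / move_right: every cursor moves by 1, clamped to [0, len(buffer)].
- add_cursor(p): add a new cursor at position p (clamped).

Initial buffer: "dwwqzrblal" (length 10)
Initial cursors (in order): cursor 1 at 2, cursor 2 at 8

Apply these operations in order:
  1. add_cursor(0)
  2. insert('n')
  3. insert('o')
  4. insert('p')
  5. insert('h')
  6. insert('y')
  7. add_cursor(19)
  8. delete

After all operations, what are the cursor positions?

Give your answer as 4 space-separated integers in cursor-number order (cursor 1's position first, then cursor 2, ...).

Answer: 10 19 4 16

Derivation:
After op 1 (add_cursor(0)): buffer="dwwqzrblal" (len 10), cursors c3@0 c1@2 c2@8, authorship ..........
After op 2 (insert('n')): buffer="ndwnwqzrblnal" (len 13), cursors c3@1 c1@4 c2@11, authorship 3..1......2..
After op 3 (insert('o')): buffer="nodwnowqzrblnoal" (len 16), cursors c3@2 c1@6 c2@14, authorship 33..11......22..
After op 4 (insert('p')): buffer="nopdwnopwqzrblnopal" (len 19), cursors c3@3 c1@8 c2@17, authorship 333..111......222..
After op 5 (insert('h')): buffer="nophdwnophwqzrblnophal" (len 22), cursors c3@4 c1@10 c2@20, authorship 3333..1111......2222..
After op 6 (insert('y')): buffer="nophydwnophywqzrblnophyal" (len 25), cursors c3@5 c1@12 c2@23, authorship 33333..11111......22222..
After op 7 (add_cursor(19)): buffer="nophydwnophywqzrblnophyal" (len 25), cursors c3@5 c1@12 c4@19 c2@23, authorship 33333..11111......22222..
After op 8 (delete): buffer="nophdwnophwqzrblophal" (len 21), cursors c3@4 c1@10 c4@16 c2@19, authorship 3333..1111......222..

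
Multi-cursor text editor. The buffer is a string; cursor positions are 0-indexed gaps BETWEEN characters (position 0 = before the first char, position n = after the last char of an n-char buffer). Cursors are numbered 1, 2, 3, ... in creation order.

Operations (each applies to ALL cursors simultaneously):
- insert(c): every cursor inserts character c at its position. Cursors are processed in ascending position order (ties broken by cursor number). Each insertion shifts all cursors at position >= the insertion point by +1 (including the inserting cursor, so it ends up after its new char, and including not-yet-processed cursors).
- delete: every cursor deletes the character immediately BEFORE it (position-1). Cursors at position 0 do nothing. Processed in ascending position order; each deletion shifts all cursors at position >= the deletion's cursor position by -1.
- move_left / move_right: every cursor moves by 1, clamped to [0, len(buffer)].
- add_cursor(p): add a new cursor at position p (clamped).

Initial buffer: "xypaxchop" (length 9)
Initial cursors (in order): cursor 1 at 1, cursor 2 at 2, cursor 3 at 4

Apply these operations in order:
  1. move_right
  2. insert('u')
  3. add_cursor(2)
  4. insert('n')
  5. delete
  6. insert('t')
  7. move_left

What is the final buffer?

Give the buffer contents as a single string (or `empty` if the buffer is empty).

After op 1 (move_right): buffer="xypaxchop" (len 9), cursors c1@2 c2@3 c3@5, authorship .........
After op 2 (insert('u')): buffer="xyupuaxuchop" (len 12), cursors c1@3 c2@5 c3@8, authorship ..1.2..3....
After op 3 (add_cursor(2)): buffer="xyupuaxuchop" (len 12), cursors c4@2 c1@3 c2@5 c3@8, authorship ..1.2..3....
After op 4 (insert('n')): buffer="xynunpunaxunchop" (len 16), cursors c4@3 c1@5 c2@8 c3@12, authorship ..411.22..33....
After op 5 (delete): buffer="xyupuaxuchop" (len 12), cursors c4@2 c1@3 c2@5 c3@8, authorship ..1.2..3....
After op 6 (insert('t')): buffer="xytutputaxutchop" (len 16), cursors c4@3 c1@5 c2@8 c3@12, authorship ..411.22..33....
After op 7 (move_left): buffer="xytutputaxutchop" (len 16), cursors c4@2 c1@4 c2@7 c3@11, authorship ..411.22..33....

Answer: xytutputaxutchop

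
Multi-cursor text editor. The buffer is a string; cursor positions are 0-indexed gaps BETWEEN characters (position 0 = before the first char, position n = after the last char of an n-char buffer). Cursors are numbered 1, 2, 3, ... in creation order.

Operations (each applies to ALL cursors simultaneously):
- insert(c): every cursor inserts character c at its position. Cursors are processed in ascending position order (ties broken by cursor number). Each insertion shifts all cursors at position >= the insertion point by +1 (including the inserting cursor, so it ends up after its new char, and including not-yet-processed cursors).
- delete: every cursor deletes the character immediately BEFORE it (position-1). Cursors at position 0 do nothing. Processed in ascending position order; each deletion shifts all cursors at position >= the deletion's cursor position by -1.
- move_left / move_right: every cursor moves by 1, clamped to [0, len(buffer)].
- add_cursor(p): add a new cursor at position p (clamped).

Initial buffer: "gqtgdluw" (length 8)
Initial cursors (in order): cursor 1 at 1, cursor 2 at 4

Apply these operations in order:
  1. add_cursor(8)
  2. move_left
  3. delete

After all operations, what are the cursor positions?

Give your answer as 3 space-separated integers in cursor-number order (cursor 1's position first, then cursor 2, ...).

After op 1 (add_cursor(8)): buffer="gqtgdluw" (len 8), cursors c1@1 c2@4 c3@8, authorship ........
After op 2 (move_left): buffer="gqtgdluw" (len 8), cursors c1@0 c2@3 c3@7, authorship ........
After op 3 (delete): buffer="gqgdlw" (len 6), cursors c1@0 c2@2 c3@5, authorship ......

Answer: 0 2 5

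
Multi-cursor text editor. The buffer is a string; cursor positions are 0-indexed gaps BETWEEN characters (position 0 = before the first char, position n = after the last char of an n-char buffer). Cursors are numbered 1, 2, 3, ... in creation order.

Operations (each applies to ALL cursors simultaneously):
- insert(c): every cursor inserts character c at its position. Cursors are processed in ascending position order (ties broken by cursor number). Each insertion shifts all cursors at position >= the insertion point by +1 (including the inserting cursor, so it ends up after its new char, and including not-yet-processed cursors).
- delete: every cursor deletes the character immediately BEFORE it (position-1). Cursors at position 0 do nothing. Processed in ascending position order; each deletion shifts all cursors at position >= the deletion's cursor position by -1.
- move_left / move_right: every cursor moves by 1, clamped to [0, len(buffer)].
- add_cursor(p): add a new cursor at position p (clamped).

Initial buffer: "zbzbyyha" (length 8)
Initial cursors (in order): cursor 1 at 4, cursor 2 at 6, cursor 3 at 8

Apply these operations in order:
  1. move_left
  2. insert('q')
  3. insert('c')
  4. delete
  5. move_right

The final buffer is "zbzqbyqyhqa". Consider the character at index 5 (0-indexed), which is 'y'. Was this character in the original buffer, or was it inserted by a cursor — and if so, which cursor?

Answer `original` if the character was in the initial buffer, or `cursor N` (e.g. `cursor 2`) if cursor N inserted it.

Answer: original

Derivation:
After op 1 (move_left): buffer="zbzbyyha" (len 8), cursors c1@3 c2@5 c3@7, authorship ........
After op 2 (insert('q')): buffer="zbzqbyqyhqa" (len 11), cursors c1@4 c2@7 c3@10, authorship ...1..2..3.
After op 3 (insert('c')): buffer="zbzqcbyqcyhqca" (len 14), cursors c1@5 c2@9 c3@13, authorship ...11..22..33.
After op 4 (delete): buffer="zbzqbyqyhqa" (len 11), cursors c1@4 c2@7 c3@10, authorship ...1..2..3.
After op 5 (move_right): buffer="zbzqbyqyhqa" (len 11), cursors c1@5 c2@8 c3@11, authorship ...1..2..3.
Authorship (.=original, N=cursor N): . . . 1 . . 2 . . 3 .
Index 5: author = original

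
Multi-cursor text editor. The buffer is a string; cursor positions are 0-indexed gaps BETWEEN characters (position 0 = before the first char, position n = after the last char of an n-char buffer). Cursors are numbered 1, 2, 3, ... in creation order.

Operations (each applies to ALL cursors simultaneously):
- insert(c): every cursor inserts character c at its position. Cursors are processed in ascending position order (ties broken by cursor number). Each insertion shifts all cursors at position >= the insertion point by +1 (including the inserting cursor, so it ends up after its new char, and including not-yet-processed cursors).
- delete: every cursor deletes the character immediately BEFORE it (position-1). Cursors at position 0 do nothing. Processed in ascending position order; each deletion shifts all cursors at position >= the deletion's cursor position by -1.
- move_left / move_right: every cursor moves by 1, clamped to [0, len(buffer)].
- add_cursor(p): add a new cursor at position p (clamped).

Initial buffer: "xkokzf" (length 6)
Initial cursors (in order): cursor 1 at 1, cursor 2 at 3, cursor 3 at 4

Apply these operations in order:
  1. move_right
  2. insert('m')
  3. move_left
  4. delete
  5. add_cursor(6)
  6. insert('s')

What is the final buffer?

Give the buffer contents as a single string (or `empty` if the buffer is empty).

After op 1 (move_right): buffer="xkokzf" (len 6), cursors c1@2 c2@4 c3@5, authorship ......
After op 2 (insert('m')): buffer="xkmokmzmf" (len 9), cursors c1@3 c2@6 c3@8, authorship ..1..2.3.
After op 3 (move_left): buffer="xkmokmzmf" (len 9), cursors c1@2 c2@5 c3@7, authorship ..1..2.3.
After op 4 (delete): buffer="xmommf" (len 6), cursors c1@1 c2@3 c3@4, authorship .1.23.
After op 5 (add_cursor(6)): buffer="xmommf" (len 6), cursors c1@1 c2@3 c3@4 c4@6, authorship .1.23.
After op 6 (insert('s')): buffer="xsmosmsmfs" (len 10), cursors c1@2 c2@5 c3@7 c4@10, authorship .11.2233.4

Answer: xsmosmsmfs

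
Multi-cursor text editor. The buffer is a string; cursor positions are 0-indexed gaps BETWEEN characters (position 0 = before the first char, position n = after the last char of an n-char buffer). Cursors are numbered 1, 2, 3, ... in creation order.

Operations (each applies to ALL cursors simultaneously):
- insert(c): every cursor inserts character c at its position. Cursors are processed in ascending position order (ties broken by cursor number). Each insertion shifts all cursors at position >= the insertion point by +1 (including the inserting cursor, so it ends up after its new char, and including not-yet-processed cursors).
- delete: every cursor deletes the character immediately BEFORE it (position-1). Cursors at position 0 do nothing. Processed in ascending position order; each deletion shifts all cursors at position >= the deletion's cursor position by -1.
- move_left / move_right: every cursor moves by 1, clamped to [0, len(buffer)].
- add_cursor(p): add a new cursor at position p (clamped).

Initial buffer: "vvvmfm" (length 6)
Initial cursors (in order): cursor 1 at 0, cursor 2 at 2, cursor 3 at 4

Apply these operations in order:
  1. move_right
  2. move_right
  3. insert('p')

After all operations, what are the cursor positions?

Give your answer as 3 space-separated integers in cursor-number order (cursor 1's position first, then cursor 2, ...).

After op 1 (move_right): buffer="vvvmfm" (len 6), cursors c1@1 c2@3 c3@5, authorship ......
After op 2 (move_right): buffer="vvvmfm" (len 6), cursors c1@2 c2@4 c3@6, authorship ......
After op 3 (insert('p')): buffer="vvpvmpfmp" (len 9), cursors c1@3 c2@6 c3@9, authorship ..1..2..3

Answer: 3 6 9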